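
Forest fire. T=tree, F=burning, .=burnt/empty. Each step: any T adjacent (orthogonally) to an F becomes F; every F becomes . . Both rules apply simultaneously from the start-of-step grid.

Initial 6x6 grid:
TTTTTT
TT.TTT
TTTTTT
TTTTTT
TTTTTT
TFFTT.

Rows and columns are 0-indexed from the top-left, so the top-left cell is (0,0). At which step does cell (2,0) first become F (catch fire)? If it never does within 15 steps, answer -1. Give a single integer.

Step 1: cell (2,0)='T' (+4 fires, +2 burnt)
Step 2: cell (2,0)='T' (+5 fires, +4 burnt)
Step 3: cell (2,0)='T' (+5 fires, +5 burnt)
Step 4: cell (2,0)='F' (+5 fires, +5 burnt)
  -> target ignites at step 4
Step 5: cell (2,0)='.' (+5 fires, +5 burnt)
Step 6: cell (2,0)='.' (+5 fires, +5 burnt)
Step 7: cell (2,0)='.' (+2 fires, +5 burnt)
Step 8: cell (2,0)='.' (+1 fires, +2 burnt)
Step 9: cell (2,0)='.' (+0 fires, +1 burnt)
  fire out at step 9

4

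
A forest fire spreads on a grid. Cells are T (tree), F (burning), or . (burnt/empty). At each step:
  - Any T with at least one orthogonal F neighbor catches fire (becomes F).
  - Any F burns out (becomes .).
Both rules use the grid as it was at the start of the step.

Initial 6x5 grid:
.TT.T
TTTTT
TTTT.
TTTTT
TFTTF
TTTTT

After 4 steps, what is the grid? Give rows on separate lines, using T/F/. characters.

Step 1: 7 trees catch fire, 2 burn out
  .TT.T
  TTTTT
  TTTT.
  TFTTF
  F.FF.
  TFTTF
Step 2: 7 trees catch fire, 7 burn out
  .TT.T
  TTTTT
  TFTT.
  F.FF.
  .....
  F.FF.
Step 3: 4 trees catch fire, 7 burn out
  .TT.T
  TFTTT
  F.FF.
  .....
  .....
  .....
Step 4: 4 trees catch fire, 4 burn out
  .FT.T
  F.FFT
  .....
  .....
  .....
  .....

.FT.T
F.FFT
.....
.....
.....
.....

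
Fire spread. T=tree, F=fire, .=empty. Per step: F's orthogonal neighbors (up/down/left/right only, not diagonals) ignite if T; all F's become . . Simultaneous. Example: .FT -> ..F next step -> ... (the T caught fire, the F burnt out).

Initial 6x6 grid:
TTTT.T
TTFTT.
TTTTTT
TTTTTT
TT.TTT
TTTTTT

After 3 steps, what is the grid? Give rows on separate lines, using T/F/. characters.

Step 1: 4 trees catch fire, 1 burn out
  TTFT.T
  TF.FT.
  TTFTTT
  TTTTTT
  TT.TTT
  TTTTTT
Step 2: 7 trees catch fire, 4 burn out
  TF.F.T
  F...F.
  TF.FTT
  TTFTTT
  TT.TTT
  TTTTTT
Step 3: 5 trees catch fire, 7 burn out
  F....T
  ......
  F...FT
  TF.FTT
  TT.TTT
  TTTTTT

F....T
......
F...FT
TF.FTT
TT.TTT
TTTTTT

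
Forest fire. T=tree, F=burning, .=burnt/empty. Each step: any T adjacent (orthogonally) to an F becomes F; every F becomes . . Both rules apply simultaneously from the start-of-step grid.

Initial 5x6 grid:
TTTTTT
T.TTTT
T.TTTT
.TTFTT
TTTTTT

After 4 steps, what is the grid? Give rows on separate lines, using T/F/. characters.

Step 1: 4 trees catch fire, 1 burn out
  TTTTTT
  T.TTTT
  T.TFTT
  .TF.FT
  TTTFTT
Step 2: 7 trees catch fire, 4 burn out
  TTTTTT
  T.TFTT
  T.F.FT
  .F...F
  TTF.FT
Step 3: 6 trees catch fire, 7 burn out
  TTTFTT
  T.F.FT
  T....F
  ......
  TF...F
Step 4: 4 trees catch fire, 6 burn out
  TTF.FT
  T....F
  T.....
  ......
  F.....

TTF.FT
T....F
T.....
......
F.....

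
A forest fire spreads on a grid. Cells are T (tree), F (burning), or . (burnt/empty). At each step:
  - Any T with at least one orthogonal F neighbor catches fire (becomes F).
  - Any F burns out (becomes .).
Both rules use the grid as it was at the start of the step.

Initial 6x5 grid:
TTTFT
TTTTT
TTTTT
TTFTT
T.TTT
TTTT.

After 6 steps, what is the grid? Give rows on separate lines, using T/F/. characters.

Step 1: 7 trees catch fire, 2 burn out
  TTF.F
  TTTFT
  TTFTT
  TF.FT
  T.FTT
  TTTT.
Step 2: 9 trees catch fire, 7 burn out
  TF...
  TTF.F
  TF.FT
  F...F
  T..FT
  TTFT.
Step 3: 8 trees catch fire, 9 burn out
  F....
  TF...
  F...F
  .....
  F...F
  TF.F.
Step 4: 2 trees catch fire, 8 burn out
  .....
  F....
  .....
  .....
  .....
  F....
Step 5: 0 trees catch fire, 2 burn out
  .....
  .....
  .....
  .....
  .....
  .....
Step 6: 0 trees catch fire, 0 burn out
  .....
  .....
  .....
  .....
  .....
  .....

.....
.....
.....
.....
.....
.....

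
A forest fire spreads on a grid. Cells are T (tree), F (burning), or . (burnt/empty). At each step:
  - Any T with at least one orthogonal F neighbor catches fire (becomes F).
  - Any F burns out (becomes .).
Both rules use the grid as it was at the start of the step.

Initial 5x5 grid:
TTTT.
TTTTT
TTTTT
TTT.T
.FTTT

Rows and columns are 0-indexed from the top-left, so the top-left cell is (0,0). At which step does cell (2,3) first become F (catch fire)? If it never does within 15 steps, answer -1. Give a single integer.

Step 1: cell (2,3)='T' (+2 fires, +1 burnt)
Step 2: cell (2,3)='T' (+4 fires, +2 burnt)
Step 3: cell (2,3)='T' (+4 fires, +4 burnt)
Step 4: cell (2,3)='F' (+5 fires, +4 burnt)
  -> target ignites at step 4
Step 5: cell (2,3)='.' (+4 fires, +5 burnt)
Step 6: cell (2,3)='.' (+2 fires, +4 burnt)
Step 7: cell (2,3)='.' (+0 fires, +2 burnt)
  fire out at step 7

4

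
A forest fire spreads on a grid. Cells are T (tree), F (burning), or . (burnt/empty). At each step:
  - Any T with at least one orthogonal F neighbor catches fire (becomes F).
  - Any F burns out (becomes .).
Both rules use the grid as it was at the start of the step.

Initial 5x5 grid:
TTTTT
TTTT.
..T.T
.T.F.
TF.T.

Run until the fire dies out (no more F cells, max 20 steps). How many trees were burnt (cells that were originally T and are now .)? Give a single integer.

Answer: 3

Derivation:
Step 1: +3 fires, +2 burnt (F count now 3)
Step 2: +0 fires, +3 burnt (F count now 0)
Fire out after step 2
Initially T: 14, now '.': 14
Total burnt (originally-T cells now '.'): 3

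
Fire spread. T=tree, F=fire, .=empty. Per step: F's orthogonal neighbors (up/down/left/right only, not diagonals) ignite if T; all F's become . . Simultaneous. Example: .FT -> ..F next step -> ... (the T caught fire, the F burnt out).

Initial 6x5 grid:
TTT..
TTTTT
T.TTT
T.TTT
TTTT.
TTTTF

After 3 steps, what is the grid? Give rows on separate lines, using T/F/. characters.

Step 1: 1 trees catch fire, 1 burn out
  TTT..
  TTTTT
  T.TTT
  T.TTT
  TTTT.
  TTTF.
Step 2: 2 trees catch fire, 1 burn out
  TTT..
  TTTTT
  T.TTT
  T.TTT
  TTTF.
  TTF..
Step 3: 3 trees catch fire, 2 burn out
  TTT..
  TTTTT
  T.TTT
  T.TFT
  TTF..
  TF...

TTT..
TTTTT
T.TTT
T.TFT
TTF..
TF...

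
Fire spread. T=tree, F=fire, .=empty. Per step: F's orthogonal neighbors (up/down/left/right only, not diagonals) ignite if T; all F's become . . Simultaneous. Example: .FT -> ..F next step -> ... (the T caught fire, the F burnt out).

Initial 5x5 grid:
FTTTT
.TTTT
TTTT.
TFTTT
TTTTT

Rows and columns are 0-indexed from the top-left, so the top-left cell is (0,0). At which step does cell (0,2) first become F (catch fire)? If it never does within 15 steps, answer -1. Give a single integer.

Step 1: cell (0,2)='T' (+5 fires, +2 burnt)
Step 2: cell (0,2)='F' (+7 fires, +5 burnt)
  -> target ignites at step 2
Step 3: cell (0,2)='.' (+5 fires, +7 burnt)
Step 4: cell (0,2)='.' (+3 fires, +5 burnt)
Step 5: cell (0,2)='.' (+1 fires, +3 burnt)
Step 6: cell (0,2)='.' (+0 fires, +1 burnt)
  fire out at step 6

2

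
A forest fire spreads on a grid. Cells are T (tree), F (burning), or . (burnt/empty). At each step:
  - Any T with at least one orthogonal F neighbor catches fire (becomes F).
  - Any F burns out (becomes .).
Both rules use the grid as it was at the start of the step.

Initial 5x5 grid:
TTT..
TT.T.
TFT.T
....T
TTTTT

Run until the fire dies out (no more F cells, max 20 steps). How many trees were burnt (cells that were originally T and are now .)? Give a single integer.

Step 1: +3 fires, +1 burnt (F count now 3)
Step 2: +2 fires, +3 burnt (F count now 2)
Step 3: +2 fires, +2 burnt (F count now 2)
Step 4: +0 fires, +2 burnt (F count now 0)
Fire out after step 4
Initially T: 15, now '.': 17
Total burnt (originally-T cells now '.'): 7

Answer: 7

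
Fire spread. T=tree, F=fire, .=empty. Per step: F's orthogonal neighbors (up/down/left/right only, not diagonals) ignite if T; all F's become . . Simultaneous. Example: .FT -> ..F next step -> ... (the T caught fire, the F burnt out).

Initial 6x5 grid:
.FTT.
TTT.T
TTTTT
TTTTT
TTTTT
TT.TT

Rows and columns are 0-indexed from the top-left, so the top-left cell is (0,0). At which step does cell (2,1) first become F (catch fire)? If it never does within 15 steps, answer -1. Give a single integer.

Step 1: cell (2,1)='T' (+2 fires, +1 burnt)
Step 2: cell (2,1)='F' (+4 fires, +2 burnt)
  -> target ignites at step 2
Step 3: cell (2,1)='.' (+3 fires, +4 burnt)
Step 4: cell (2,1)='.' (+4 fires, +3 burnt)
Step 5: cell (2,1)='.' (+5 fires, +4 burnt)
Step 6: cell (2,1)='.' (+4 fires, +5 burnt)
Step 7: cell (2,1)='.' (+2 fires, +4 burnt)
Step 8: cell (2,1)='.' (+1 fires, +2 burnt)
Step 9: cell (2,1)='.' (+0 fires, +1 burnt)
  fire out at step 9

2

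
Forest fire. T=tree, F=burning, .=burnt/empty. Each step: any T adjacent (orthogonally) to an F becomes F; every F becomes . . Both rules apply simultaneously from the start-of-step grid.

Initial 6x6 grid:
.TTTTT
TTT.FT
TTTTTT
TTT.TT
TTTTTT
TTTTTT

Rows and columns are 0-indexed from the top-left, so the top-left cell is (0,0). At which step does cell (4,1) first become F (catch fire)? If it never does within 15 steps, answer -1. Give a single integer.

Step 1: cell (4,1)='T' (+3 fires, +1 burnt)
Step 2: cell (4,1)='T' (+5 fires, +3 burnt)
Step 3: cell (4,1)='T' (+4 fires, +5 burnt)
Step 4: cell (4,1)='T' (+7 fires, +4 burnt)
Step 5: cell (4,1)='T' (+6 fires, +7 burnt)
Step 6: cell (4,1)='F' (+4 fires, +6 burnt)
  -> target ignites at step 6
Step 7: cell (4,1)='.' (+2 fires, +4 burnt)
Step 8: cell (4,1)='.' (+1 fires, +2 burnt)
Step 9: cell (4,1)='.' (+0 fires, +1 burnt)
  fire out at step 9

6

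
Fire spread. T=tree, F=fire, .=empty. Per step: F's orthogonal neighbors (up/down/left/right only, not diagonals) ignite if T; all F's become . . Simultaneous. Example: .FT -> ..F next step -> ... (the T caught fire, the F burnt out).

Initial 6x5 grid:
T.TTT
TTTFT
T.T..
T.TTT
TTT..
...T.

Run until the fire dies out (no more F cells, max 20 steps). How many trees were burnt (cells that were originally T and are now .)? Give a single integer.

Step 1: +3 fires, +1 burnt (F count now 3)
Step 2: +4 fires, +3 burnt (F count now 4)
Step 3: +2 fires, +4 burnt (F count now 2)
Step 4: +4 fires, +2 burnt (F count now 4)
Step 5: +3 fires, +4 burnt (F count now 3)
Step 6: +1 fires, +3 burnt (F count now 1)
Step 7: +0 fires, +1 burnt (F count now 0)
Fire out after step 7
Initially T: 18, now '.': 29
Total burnt (originally-T cells now '.'): 17

Answer: 17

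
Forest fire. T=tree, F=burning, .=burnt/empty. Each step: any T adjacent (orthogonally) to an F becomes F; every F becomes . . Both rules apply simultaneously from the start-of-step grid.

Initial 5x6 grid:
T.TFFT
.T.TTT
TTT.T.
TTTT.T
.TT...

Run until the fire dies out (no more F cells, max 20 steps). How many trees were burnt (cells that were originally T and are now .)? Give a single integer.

Answer: 6

Derivation:
Step 1: +4 fires, +2 burnt (F count now 4)
Step 2: +2 fires, +4 burnt (F count now 2)
Step 3: +0 fires, +2 burnt (F count now 0)
Fire out after step 3
Initially T: 18, now '.': 18
Total burnt (originally-T cells now '.'): 6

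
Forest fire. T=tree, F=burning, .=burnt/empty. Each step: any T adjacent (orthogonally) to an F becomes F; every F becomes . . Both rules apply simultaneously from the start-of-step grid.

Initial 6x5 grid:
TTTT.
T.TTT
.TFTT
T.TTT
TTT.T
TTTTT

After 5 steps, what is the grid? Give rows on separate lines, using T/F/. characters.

Step 1: 4 trees catch fire, 1 burn out
  TTTT.
  T.FTT
  .F.FT
  T.FTT
  TTT.T
  TTTTT
Step 2: 5 trees catch fire, 4 burn out
  TTFT.
  T..FT
  ....F
  T..FT
  TTF.T
  TTTTT
Step 3: 6 trees catch fire, 5 burn out
  TF.F.
  T...F
  .....
  T...F
  TF..T
  TTFTT
Step 4: 5 trees catch fire, 6 burn out
  F....
  T....
  .....
  T....
  F...F
  TF.FT
Step 5: 4 trees catch fire, 5 burn out
  .....
  F....
  .....
  F....
  .....
  F...F

.....
F....
.....
F....
.....
F...F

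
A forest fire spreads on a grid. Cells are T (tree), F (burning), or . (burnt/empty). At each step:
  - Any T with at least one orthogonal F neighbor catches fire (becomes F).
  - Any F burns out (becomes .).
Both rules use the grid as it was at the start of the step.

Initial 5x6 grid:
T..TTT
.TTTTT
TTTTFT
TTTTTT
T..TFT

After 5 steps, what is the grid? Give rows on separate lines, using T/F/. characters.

Step 1: 6 trees catch fire, 2 burn out
  T..TTT
  .TTTFT
  TTTF.F
  TTTTFT
  T..F.F
Step 2: 6 trees catch fire, 6 burn out
  T..TFT
  .TTF.F
  TTF...
  TTTF.F
  T.....
Step 3: 5 trees catch fire, 6 burn out
  T..F.F
  .TF...
  TF....
  TTF...
  T.....
Step 4: 3 trees catch fire, 5 burn out
  T.....
  .F....
  F.....
  TF....
  T.....
Step 5: 1 trees catch fire, 3 burn out
  T.....
  ......
  ......
  F.....
  T.....

T.....
......
......
F.....
T.....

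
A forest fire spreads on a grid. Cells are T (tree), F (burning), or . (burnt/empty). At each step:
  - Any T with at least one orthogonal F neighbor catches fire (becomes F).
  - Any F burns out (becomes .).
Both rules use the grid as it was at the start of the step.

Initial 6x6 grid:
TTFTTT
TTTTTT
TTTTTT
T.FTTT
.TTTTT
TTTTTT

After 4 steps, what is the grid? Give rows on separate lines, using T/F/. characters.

Step 1: 6 trees catch fire, 2 burn out
  TF.FTT
  TTFTTT
  TTFTTT
  T..FTT
  .TFTTT
  TTTTTT
Step 2: 10 trees catch fire, 6 burn out
  F...FT
  TF.FTT
  TF.FTT
  T...FT
  .F.FTT
  TTFTTT
Step 3: 9 trees catch fire, 10 burn out
  .....F
  F...FT
  F...FT
  T....F
  ....FT
  TF.FTT
Step 4: 6 trees catch fire, 9 burn out
  ......
  .....F
  .....F
  F.....
  .....F
  F...FT

......
.....F
.....F
F.....
.....F
F...FT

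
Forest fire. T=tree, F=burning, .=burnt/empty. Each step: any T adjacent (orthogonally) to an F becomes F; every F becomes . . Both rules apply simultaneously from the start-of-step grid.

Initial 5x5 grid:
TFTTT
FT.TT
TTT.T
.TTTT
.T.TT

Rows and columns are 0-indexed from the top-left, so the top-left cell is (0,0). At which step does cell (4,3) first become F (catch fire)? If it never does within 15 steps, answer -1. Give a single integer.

Step 1: cell (4,3)='T' (+4 fires, +2 burnt)
Step 2: cell (4,3)='T' (+2 fires, +4 burnt)
Step 3: cell (4,3)='T' (+4 fires, +2 burnt)
Step 4: cell (4,3)='T' (+3 fires, +4 burnt)
Step 5: cell (4,3)='T' (+2 fires, +3 burnt)
Step 6: cell (4,3)='F' (+2 fires, +2 burnt)
  -> target ignites at step 6
Step 7: cell (4,3)='.' (+1 fires, +2 burnt)
Step 8: cell (4,3)='.' (+0 fires, +1 burnt)
  fire out at step 8

6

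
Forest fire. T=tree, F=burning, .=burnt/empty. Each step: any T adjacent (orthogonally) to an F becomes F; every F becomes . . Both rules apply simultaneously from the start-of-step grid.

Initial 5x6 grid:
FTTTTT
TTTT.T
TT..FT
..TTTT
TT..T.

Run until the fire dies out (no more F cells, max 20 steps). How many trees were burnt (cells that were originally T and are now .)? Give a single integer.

Answer: 18

Derivation:
Step 1: +4 fires, +2 burnt (F count now 4)
Step 2: +7 fires, +4 burnt (F count now 7)
Step 3: +5 fires, +7 burnt (F count now 5)
Step 4: +2 fires, +5 burnt (F count now 2)
Step 5: +0 fires, +2 burnt (F count now 0)
Fire out after step 5
Initially T: 20, now '.': 28
Total burnt (originally-T cells now '.'): 18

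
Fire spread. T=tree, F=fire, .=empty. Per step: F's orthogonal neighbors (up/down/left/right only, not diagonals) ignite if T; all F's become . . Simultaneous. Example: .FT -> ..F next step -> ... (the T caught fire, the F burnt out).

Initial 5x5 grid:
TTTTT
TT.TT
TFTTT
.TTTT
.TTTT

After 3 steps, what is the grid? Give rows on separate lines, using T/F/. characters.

Step 1: 4 trees catch fire, 1 burn out
  TTTTT
  TF.TT
  F.FTT
  .FTTT
  .TTTT
Step 2: 5 trees catch fire, 4 burn out
  TFTTT
  F..TT
  ...FT
  ..FTT
  .FTTT
Step 3: 6 trees catch fire, 5 burn out
  F.FTT
  ...FT
  ....F
  ...FT
  ..FTT

F.FTT
...FT
....F
...FT
..FTT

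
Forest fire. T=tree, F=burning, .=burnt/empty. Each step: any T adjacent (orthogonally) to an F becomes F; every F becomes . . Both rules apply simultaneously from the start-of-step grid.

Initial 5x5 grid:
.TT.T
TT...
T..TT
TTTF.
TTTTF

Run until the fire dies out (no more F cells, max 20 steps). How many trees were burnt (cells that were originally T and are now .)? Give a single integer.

Answer: 14

Derivation:
Step 1: +3 fires, +2 burnt (F count now 3)
Step 2: +3 fires, +3 burnt (F count now 3)
Step 3: +2 fires, +3 burnt (F count now 2)
Step 4: +2 fires, +2 burnt (F count now 2)
Step 5: +1 fires, +2 burnt (F count now 1)
Step 6: +1 fires, +1 burnt (F count now 1)
Step 7: +1 fires, +1 burnt (F count now 1)
Step 8: +1 fires, +1 burnt (F count now 1)
Step 9: +0 fires, +1 burnt (F count now 0)
Fire out after step 9
Initially T: 15, now '.': 24
Total burnt (originally-T cells now '.'): 14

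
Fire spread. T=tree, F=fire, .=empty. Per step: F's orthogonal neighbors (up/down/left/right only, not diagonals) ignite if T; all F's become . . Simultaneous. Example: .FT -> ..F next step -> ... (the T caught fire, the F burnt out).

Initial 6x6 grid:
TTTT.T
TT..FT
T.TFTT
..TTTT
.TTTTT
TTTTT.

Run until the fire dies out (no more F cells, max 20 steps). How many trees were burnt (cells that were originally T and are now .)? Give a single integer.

Step 1: +4 fires, +2 burnt (F count now 4)
Step 2: +5 fires, +4 burnt (F count now 5)
Step 3: +4 fires, +5 burnt (F count now 4)
Step 4: +4 fires, +4 burnt (F count now 4)
Step 5: +1 fires, +4 burnt (F count now 1)
Step 6: +1 fires, +1 burnt (F count now 1)
Step 7: +0 fires, +1 burnt (F count now 0)
Fire out after step 7
Initially T: 26, now '.': 29
Total burnt (originally-T cells now '.'): 19

Answer: 19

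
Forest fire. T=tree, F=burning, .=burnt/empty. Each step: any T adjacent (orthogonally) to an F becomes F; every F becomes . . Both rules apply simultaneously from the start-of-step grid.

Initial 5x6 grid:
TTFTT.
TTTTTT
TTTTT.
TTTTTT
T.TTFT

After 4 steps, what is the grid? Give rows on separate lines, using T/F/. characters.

Step 1: 6 trees catch fire, 2 burn out
  TF.FT.
  TTFTTT
  TTTTT.
  TTTTFT
  T.TF.F
Step 2: 9 trees catch fire, 6 burn out
  F...F.
  TF.FTT
  TTFTF.
  TTTF.F
  T.F...
Step 3: 5 trees catch fire, 9 burn out
  ......
  F...FT
  TF.F..
  TTF...
  T.....
Step 4: 3 trees catch fire, 5 burn out
  ......
  .....F
  F.....
  TF....
  T.....

......
.....F
F.....
TF....
T.....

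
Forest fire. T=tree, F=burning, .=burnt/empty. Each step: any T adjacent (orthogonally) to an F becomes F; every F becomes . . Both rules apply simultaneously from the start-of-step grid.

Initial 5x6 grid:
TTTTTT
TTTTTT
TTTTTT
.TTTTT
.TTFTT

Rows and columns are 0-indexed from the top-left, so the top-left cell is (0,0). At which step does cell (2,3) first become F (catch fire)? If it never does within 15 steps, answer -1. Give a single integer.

Step 1: cell (2,3)='T' (+3 fires, +1 burnt)
Step 2: cell (2,3)='F' (+5 fires, +3 burnt)
  -> target ignites at step 2
Step 3: cell (2,3)='.' (+5 fires, +5 burnt)
Step 4: cell (2,3)='.' (+5 fires, +5 burnt)
Step 5: cell (2,3)='.' (+5 fires, +5 burnt)
Step 6: cell (2,3)='.' (+3 fires, +5 burnt)
Step 7: cell (2,3)='.' (+1 fires, +3 burnt)
Step 8: cell (2,3)='.' (+0 fires, +1 burnt)
  fire out at step 8

2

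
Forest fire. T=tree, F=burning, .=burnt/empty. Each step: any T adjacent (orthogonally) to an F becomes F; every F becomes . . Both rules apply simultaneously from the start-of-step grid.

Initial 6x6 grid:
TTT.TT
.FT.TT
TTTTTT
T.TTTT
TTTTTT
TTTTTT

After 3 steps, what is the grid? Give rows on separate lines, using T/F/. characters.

Step 1: 3 trees catch fire, 1 burn out
  TFT.TT
  ..F.TT
  TFTTTT
  T.TTTT
  TTTTTT
  TTTTTT
Step 2: 4 trees catch fire, 3 burn out
  F.F.TT
  ....TT
  F.FTTT
  T.TTTT
  TTTTTT
  TTTTTT
Step 3: 3 trees catch fire, 4 burn out
  ....TT
  ....TT
  ...FTT
  F.FTTT
  TTTTTT
  TTTTTT

....TT
....TT
...FTT
F.FTTT
TTTTTT
TTTTTT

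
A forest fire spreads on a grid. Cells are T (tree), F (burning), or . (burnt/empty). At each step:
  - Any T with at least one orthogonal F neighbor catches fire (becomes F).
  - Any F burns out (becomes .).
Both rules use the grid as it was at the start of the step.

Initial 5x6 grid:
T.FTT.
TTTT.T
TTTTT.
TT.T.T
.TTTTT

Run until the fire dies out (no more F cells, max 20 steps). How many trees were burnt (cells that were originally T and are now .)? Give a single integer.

Step 1: +2 fires, +1 burnt (F count now 2)
Step 2: +4 fires, +2 burnt (F count now 4)
Step 3: +3 fires, +4 burnt (F count now 3)
Step 4: +5 fires, +3 burnt (F count now 5)
Step 5: +3 fires, +5 burnt (F count now 3)
Step 6: +2 fires, +3 burnt (F count now 2)
Step 7: +1 fires, +2 burnt (F count now 1)
Step 8: +1 fires, +1 burnt (F count now 1)
Step 9: +0 fires, +1 burnt (F count now 0)
Fire out after step 9
Initially T: 22, now '.': 29
Total burnt (originally-T cells now '.'): 21

Answer: 21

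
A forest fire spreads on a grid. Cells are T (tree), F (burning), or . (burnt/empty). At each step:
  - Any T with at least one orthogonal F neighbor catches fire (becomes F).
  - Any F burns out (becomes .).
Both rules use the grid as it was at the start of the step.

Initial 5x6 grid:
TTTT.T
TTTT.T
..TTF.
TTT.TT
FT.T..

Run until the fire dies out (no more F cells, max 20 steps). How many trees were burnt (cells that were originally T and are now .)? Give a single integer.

Step 1: +4 fires, +2 burnt (F count now 4)
Step 2: +4 fires, +4 burnt (F count now 4)
Step 3: +3 fires, +4 burnt (F count now 3)
Step 4: +2 fires, +3 burnt (F count now 2)
Step 5: +2 fires, +2 burnt (F count now 2)
Step 6: +1 fires, +2 burnt (F count now 1)
Step 7: +0 fires, +1 burnt (F count now 0)
Fire out after step 7
Initially T: 19, now '.': 27
Total burnt (originally-T cells now '.'): 16

Answer: 16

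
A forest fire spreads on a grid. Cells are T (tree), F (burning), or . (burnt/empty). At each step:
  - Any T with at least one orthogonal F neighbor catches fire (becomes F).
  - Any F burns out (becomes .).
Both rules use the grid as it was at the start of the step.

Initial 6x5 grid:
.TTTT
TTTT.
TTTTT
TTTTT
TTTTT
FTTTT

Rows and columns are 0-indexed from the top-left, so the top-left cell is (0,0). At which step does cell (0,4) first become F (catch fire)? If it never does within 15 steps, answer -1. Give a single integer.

Step 1: cell (0,4)='T' (+2 fires, +1 burnt)
Step 2: cell (0,4)='T' (+3 fires, +2 burnt)
Step 3: cell (0,4)='T' (+4 fires, +3 burnt)
Step 4: cell (0,4)='T' (+5 fires, +4 burnt)
Step 5: cell (0,4)='T' (+4 fires, +5 burnt)
Step 6: cell (0,4)='T' (+4 fires, +4 burnt)
Step 7: cell (0,4)='T' (+3 fires, +4 burnt)
Step 8: cell (0,4)='T' (+1 fires, +3 burnt)
Step 9: cell (0,4)='F' (+1 fires, +1 burnt)
  -> target ignites at step 9
Step 10: cell (0,4)='.' (+0 fires, +1 burnt)
  fire out at step 10

9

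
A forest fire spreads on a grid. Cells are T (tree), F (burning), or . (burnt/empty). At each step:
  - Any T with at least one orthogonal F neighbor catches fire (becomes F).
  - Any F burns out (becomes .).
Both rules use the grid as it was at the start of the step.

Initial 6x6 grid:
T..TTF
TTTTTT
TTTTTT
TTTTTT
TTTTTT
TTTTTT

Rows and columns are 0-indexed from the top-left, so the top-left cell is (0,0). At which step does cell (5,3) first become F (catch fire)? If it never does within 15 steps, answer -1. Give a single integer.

Step 1: cell (5,3)='T' (+2 fires, +1 burnt)
Step 2: cell (5,3)='T' (+3 fires, +2 burnt)
Step 3: cell (5,3)='T' (+3 fires, +3 burnt)
Step 4: cell (5,3)='T' (+4 fires, +3 burnt)
Step 5: cell (5,3)='T' (+5 fires, +4 burnt)
Step 6: cell (5,3)='T' (+5 fires, +5 burnt)
Step 7: cell (5,3)='F' (+5 fires, +5 burnt)
  -> target ignites at step 7
Step 8: cell (5,3)='.' (+3 fires, +5 burnt)
Step 9: cell (5,3)='.' (+2 fires, +3 burnt)
Step 10: cell (5,3)='.' (+1 fires, +2 burnt)
Step 11: cell (5,3)='.' (+0 fires, +1 burnt)
  fire out at step 11

7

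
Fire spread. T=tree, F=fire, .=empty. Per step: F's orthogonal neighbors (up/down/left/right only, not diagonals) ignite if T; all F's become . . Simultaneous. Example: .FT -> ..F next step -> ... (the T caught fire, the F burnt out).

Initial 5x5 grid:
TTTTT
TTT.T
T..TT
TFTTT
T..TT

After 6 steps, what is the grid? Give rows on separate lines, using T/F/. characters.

Step 1: 2 trees catch fire, 1 burn out
  TTTTT
  TTT.T
  T..TT
  F.FTT
  T..TT
Step 2: 3 trees catch fire, 2 burn out
  TTTTT
  TTT.T
  F..TT
  ...FT
  F..TT
Step 3: 4 trees catch fire, 3 burn out
  TTTTT
  FTT.T
  ...FT
  ....F
  ...FT
Step 4: 4 trees catch fire, 4 burn out
  FTTTT
  .FT.T
  ....F
  .....
  ....F
Step 5: 3 trees catch fire, 4 burn out
  .FTTT
  ..F.F
  .....
  .....
  .....
Step 6: 2 trees catch fire, 3 burn out
  ..FTF
  .....
  .....
  .....
  .....

..FTF
.....
.....
.....
.....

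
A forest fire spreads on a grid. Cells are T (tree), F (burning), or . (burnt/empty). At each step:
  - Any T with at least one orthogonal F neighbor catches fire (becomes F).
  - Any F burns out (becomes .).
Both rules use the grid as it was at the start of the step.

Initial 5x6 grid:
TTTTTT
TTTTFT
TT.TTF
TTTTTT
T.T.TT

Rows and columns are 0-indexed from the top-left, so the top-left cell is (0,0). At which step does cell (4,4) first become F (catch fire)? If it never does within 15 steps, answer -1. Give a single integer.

Step 1: cell (4,4)='T' (+5 fires, +2 burnt)
Step 2: cell (4,4)='T' (+6 fires, +5 burnt)
Step 3: cell (4,4)='F' (+4 fires, +6 burnt)
  -> target ignites at step 3
Step 4: cell (4,4)='.' (+4 fires, +4 burnt)
Step 5: cell (4,4)='.' (+4 fires, +4 burnt)
Step 6: cell (4,4)='.' (+1 fires, +4 burnt)
Step 7: cell (4,4)='.' (+1 fires, +1 burnt)
Step 8: cell (4,4)='.' (+0 fires, +1 burnt)
  fire out at step 8

3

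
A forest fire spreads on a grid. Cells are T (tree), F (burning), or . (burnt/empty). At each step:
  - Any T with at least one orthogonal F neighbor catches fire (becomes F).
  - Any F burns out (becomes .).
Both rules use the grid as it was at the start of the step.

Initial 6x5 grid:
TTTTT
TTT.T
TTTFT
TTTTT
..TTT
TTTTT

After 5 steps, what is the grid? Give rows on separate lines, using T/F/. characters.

Step 1: 3 trees catch fire, 1 burn out
  TTTTT
  TTT.T
  TTF.F
  TTTFT
  ..TTT
  TTTTT
Step 2: 6 trees catch fire, 3 burn out
  TTTTT
  TTF.F
  TF...
  TTF.F
  ..TFT
  TTTTT
Step 3: 8 trees catch fire, 6 burn out
  TTFTF
  TF...
  F....
  TF...
  ..F.F
  TTTFT
Step 4: 6 trees catch fire, 8 burn out
  TF.F.
  F....
  .....
  F....
  .....
  TTF.F
Step 5: 2 trees catch fire, 6 burn out
  F....
  .....
  .....
  .....
  .....
  TF...

F....
.....
.....
.....
.....
TF...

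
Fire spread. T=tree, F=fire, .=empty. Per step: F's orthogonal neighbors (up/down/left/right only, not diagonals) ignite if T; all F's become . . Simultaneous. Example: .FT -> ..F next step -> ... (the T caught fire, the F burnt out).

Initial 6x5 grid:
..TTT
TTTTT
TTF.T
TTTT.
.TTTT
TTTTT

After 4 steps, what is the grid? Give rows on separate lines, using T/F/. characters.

Step 1: 3 trees catch fire, 1 burn out
  ..TTT
  TTFTT
  TF..T
  TTFT.
  .TTTT
  TTTTT
Step 2: 7 trees catch fire, 3 burn out
  ..FTT
  TF.FT
  F...T
  TF.F.
  .TFTT
  TTTTT
Step 3: 7 trees catch fire, 7 burn out
  ...FT
  F...F
  ....T
  F....
  .F.FT
  TTFTT
Step 4: 5 trees catch fire, 7 burn out
  ....F
  .....
  ....F
  .....
  ....F
  TF.FT

....F
.....
....F
.....
....F
TF.FT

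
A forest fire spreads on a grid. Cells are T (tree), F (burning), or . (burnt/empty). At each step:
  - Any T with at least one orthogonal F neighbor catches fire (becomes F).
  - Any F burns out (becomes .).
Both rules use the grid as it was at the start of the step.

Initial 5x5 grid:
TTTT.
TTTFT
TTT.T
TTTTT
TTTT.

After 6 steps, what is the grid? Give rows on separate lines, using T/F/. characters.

Step 1: 3 trees catch fire, 1 burn out
  TTTF.
  TTF.F
  TTT.T
  TTTTT
  TTTT.
Step 2: 4 trees catch fire, 3 burn out
  TTF..
  TF...
  TTF.F
  TTTTT
  TTTT.
Step 3: 5 trees catch fire, 4 burn out
  TF...
  F....
  TF...
  TTFTF
  TTTT.
Step 4: 5 trees catch fire, 5 burn out
  F....
  .....
  F....
  TF.F.
  TTFT.
Step 5: 3 trees catch fire, 5 burn out
  .....
  .....
  .....
  F....
  TF.F.
Step 6: 1 trees catch fire, 3 burn out
  .....
  .....
  .....
  .....
  F....

.....
.....
.....
.....
F....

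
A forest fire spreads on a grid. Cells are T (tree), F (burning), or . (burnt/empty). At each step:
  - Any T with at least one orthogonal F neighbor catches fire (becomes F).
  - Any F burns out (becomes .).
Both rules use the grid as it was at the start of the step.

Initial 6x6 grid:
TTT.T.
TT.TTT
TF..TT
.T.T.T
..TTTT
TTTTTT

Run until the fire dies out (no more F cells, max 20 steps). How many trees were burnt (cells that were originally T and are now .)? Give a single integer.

Step 1: +3 fires, +1 burnt (F count now 3)
Step 2: +2 fires, +3 burnt (F count now 2)
Step 3: +2 fires, +2 burnt (F count now 2)
Step 4: +0 fires, +2 burnt (F count now 0)
Fire out after step 4
Initially T: 25, now '.': 18
Total burnt (originally-T cells now '.'): 7

Answer: 7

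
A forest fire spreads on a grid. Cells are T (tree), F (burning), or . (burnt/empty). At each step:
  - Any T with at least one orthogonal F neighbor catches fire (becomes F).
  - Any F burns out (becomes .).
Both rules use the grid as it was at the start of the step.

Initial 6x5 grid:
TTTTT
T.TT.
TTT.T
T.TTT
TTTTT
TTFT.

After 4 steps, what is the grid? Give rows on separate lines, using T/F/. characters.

Step 1: 3 trees catch fire, 1 burn out
  TTTTT
  T.TT.
  TTT.T
  T.TTT
  TTFTT
  TF.F.
Step 2: 4 trees catch fire, 3 burn out
  TTTTT
  T.TT.
  TTT.T
  T.FTT
  TF.FT
  F....
Step 3: 4 trees catch fire, 4 burn out
  TTTTT
  T.TT.
  TTF.T
  T..FT
  F...F
  .....
Step 4: 4 trees catch fire, 4 burn out
  TTTTT
  T.FT.
  TF..T
  F...F
  .....
  .....

TTTTT
T.FT.
TF..T
F...F
.....
.....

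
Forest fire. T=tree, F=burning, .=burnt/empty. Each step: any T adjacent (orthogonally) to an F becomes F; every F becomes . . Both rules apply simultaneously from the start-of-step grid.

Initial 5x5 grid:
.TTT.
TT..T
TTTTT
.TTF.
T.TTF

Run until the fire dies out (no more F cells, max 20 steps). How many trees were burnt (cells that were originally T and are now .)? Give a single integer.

Step 1: +3 fires, +2 burnt (F count now 3)
Step 2: +4 fires, +3 burnt (F count now 4)
Step 3: +2 fires, +4 burnt (F count now 2)
Step 4: +2 fires, +2 burnt (F count now 2)
Step 5: +2 fires, +2 burnt (F count now 2)
Step 6: +1 fires, +2 burnt (F count now 1)
Step 7: +1 fires, +1 burnt (F count now 1)
Step 8: +0 fires, +1 burnt (F count now 0)
Fire out after step 8
Initially T: 16, now '.': 24
Total burnt (originally-T cells now '.'): 15

Answer: 15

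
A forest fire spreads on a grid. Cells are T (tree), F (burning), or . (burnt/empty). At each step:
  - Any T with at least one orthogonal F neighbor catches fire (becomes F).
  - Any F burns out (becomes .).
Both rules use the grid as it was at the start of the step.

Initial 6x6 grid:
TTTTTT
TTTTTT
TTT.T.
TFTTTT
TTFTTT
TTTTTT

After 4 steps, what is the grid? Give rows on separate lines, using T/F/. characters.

Step 1: 6 trees catch fire, 2 burn out
  TTTTTT
  TTTTTT
  TFT.T.
  F.FTTT
  TF.FTT
  TTFTTT
Step 2: 8 trees catch fire, 6 burn out
  TTTTTT
  TFTTTT
  F.F.T.
  ...FTT
  F...FT
  TF.FTT
Step 3: 7 trees catch fire, 8 burn out
  TFTTTT
  F.FTTT
  ....T.
  ....FT
  .....F
  F...FT
Step 4: 6 trees catch fire, 7 burn out
  F.FTTT
  ...FTT
  ....F.
  .....F
  ......
  .....F

F.FTTT
...FTT
....F.
.....F
......
.....F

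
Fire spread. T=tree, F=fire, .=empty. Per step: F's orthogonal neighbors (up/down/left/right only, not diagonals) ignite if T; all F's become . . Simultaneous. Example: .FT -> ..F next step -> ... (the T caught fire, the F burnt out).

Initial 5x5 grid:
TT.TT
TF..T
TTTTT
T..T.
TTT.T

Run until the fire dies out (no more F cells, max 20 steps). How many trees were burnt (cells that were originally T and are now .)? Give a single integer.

Step 1: +3 fires, +1 burnt (F count now 3)
Step 2: +3 fires, +3 burnt (F count now 3)
Step 3: +2 fires, +3 burnt (F count now 2)
Step 4: +3 fires, +2 burnt (F count now 3)
Step 5: +2 fires, +3 burnt (F count now 2)
Step 6: +2 fires, +2 burnt (F count now 2)
Step 7: +1 fires, +2 burnt (F count now 1)
Step 8: +0 fires, +1 burnt (F count now 0)
Fire out after step 8
Initially T: 17, now '.': 24
Total burnt (originally-T cells now '.'): 16

Answer: 16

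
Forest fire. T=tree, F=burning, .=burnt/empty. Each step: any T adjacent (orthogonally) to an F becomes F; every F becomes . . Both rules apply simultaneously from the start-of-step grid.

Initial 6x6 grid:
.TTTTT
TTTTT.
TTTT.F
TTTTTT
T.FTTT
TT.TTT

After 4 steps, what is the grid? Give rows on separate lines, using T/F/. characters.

Step 1: 3 trees catch fire, 2 burn out
  .TTTTT
  TTTTT.
  TTTT..
  TTFTTF
  T..FTT
  TT.TTT
Step 2: 7 trees catch fire, 3 burn out
  .TTTTT
  TTTTT.
  TTFT..
  TF.FF.
  T...FF
  TT.FTT
Step 3: 6 trees catch fire, 7 burn out
  .TTTTT
  TTFTT.
  TF.F..
  F.....
  T.....
  TT..FF
Step 4: 5 trees catch fire, 6 burn out
  .TFTTT
  TF.FT.
  F.....
  ......
  F.....
  TT....

.TFTTT
TF.FT.
F.....
......
F.....
TT....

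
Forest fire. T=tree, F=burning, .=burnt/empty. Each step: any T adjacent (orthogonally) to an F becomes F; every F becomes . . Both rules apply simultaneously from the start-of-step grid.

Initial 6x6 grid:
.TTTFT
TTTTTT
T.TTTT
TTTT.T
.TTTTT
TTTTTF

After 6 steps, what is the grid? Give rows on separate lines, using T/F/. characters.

Step 1: 5 trees catch fire, 2 burn out
  .TTF.F
  TTTTFT
  T.TTTT
  TTTT.T
  .TTTTF
  TTTTF.
Step 2: 7 trees catch fire, 5 burn out
  .TF...
  TTTF.F
  T.TTFT
  TTTT.F
  .TTTF.
  TTTF..
Step 3: 6 trees catch fire, 7 burn out
  .F....
  TTF...
  T.TF.F
  TTTT..
  .TTF..
  TTF...
Step 4: 5 trees catch fire, 6 burn out
  ......
  TF....
  T.F...
  TTTF..
  .TF...
  TF....
Step 5: 4 trees catch fire, 5 burn out
  ......
  F.....
  T.....
  TTF...
  .F....
  F.....
Step 6: 2 trees catch fire, 4 burn out
  ......
  ......
  F.....
  TF....
  ......
  ......

......
......
F.....
TF....
......
......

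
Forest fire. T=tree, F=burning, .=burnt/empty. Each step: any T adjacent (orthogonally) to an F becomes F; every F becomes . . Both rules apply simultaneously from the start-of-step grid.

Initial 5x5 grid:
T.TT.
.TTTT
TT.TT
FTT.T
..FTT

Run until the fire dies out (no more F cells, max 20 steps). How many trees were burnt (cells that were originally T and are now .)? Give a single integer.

Answer: 15

Derivation:
Step 1: +4 fires, +2 burnt (F count now 4)
Step 2: +2 fires, +4 burnt (F count now 2)
Step 3: +2 fires, +2 burnt (F count now 2)
Step 4: +2 fires, +2 burnt (F count now 2)
Step 5: +4 fires, +2 burnt (F count now 4)
Step 6: +1 fires, +4 burnt (F count now 1)
Step 7: +0 fires, +1 burnt (F count now 0)
Fire out after step 7
Initially T: 16, now '.': 24
Total burnt (originally-T cells now '.'): 15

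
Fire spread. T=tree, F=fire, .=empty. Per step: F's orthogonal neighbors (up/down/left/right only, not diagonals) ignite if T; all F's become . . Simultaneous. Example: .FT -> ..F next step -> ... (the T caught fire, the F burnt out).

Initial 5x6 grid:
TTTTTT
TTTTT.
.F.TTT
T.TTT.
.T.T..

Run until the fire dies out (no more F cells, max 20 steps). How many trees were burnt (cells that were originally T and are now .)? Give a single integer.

Answer: 18

Derivation:
Step 1: +1 fires, +1 burnt (F count now 1)
Step 2: +3 fires, +1 burnt (F count now 3)
Step 3: +3 fires, +3 burnt (F count now 3)
Step 4: +3 fires, +3 burnt (F count now 3)
Step 5: +3 fires, +3 burnt (F count now 3)
Step 6: +5 fires, +3 burnt (F count now 5)
Step 7: +0 fires, +5 burnt (F count now 0)
Fire out after step 7
Initially T: 20, now '.': 28
Total burnt (originally-T cells now '.'): 18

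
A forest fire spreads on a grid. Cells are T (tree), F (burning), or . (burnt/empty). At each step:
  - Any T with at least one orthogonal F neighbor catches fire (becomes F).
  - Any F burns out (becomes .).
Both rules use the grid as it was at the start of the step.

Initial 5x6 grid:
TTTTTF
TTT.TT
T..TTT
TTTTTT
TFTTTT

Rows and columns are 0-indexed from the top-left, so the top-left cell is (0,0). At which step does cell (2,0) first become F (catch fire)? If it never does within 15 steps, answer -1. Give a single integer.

Step 1: cell (2,0)='T' (+5 fires, +2 burnt)
Step 2: cell (2,0)='T' (+6 fires, +5 burnt)
Step 3: cell (2,0)='F' (+6 fires, +6 burnt)
  -> target ignites at step 3
Step 4: cell (2,0)='.' (+6 fires, +6 burnt)
Step 5: cell (2,0)='.' (+2 fires, +6 burnt)
Step 6: cell (2,0)='.' (+0 fires, +2 burnt)
  fire out at step 6

3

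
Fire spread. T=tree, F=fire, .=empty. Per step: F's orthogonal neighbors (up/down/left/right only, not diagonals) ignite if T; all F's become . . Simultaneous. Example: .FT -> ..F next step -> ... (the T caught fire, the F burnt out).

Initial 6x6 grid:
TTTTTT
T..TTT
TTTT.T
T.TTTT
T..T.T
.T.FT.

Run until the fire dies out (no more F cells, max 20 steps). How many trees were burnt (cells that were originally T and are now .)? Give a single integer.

Answer: 24

Derivation:
Step 1: +2 fires, +1 burnt (F count now 2)
Step 2: +1 fires, +2 burnt (F count now 1)
Step 3: +3 fires, +1 burnt (F count now 3)
Step 4: +3 fires, +3 burnt (F count now 3)
Step 5: +5 fires, +3 burnt (F count now 5)
Step 6: +4 fires, +5 burnt (F count now 4)
Step 7: +4 fires, +4 burnt (F count now 4)
Step 8: +2 fires, +4 burnt (F count now 2)
Step 9: +0 fires, +2 burnt (F count now 0)
Fire out after step 9
Initially T: 25, now '.': 35
Total burnt (originally-T cells now '.'): 24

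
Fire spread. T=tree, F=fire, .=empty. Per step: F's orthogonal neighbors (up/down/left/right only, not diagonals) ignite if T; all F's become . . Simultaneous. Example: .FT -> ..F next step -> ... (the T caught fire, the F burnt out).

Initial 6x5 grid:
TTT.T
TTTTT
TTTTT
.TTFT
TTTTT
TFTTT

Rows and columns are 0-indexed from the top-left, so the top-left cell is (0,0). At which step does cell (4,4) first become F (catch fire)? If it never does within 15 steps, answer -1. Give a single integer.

Step 1: cell (4,4)='T' (+7 fires, +2 burnt)
Step 2: cell (4,4)='F' (+8 fires, +7 burnt)
  -> target ignites at step 2
Step 3: cell (4,4)='.' (+4 fires, +8 burnt)
Step 4: cell (4,4)='.' (+4 fires, +4 burnt)
Step 5: cell (4,4)='.' (+2 fires, +4 burnt)
Step 6: cell (4,4)='.' (+1 fires, +2 burnt)
Step 7: cell (4,4)='.' (+0 fires, +1 burnt)
  fire out at step 7

2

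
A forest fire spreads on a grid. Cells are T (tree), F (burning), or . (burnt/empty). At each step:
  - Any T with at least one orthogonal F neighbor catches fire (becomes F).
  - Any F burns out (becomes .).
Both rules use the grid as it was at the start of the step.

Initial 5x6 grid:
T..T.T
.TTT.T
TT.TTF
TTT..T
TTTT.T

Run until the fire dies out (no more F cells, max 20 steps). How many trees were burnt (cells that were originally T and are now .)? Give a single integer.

Step 1: +3 fires, +1 burnt (F count now 3)
Step 2: +3 fires, +3 burnt (F count now 3)
Step 3: +1 fires, +3 burnt (F count now 1)
Step 4: +2 fires, +1 burnt (F count now 2)
Step 5: +1 fires, +2 burnt (F count now 1)
Step 6: +1 fires, +1 burnt (F count now 1)
Step 7: +2 fires, +1 burnt (F count now 2)
Step 8: +3 fires, +2 burnt (F count now 3)
Step 9: +2 fires, +3 burnt (F count now 2)
Step 10: +1 fires, +2 burnt (F count now 1)
Step 11: +0 fires, +1 burnt (F count now 0)
Fire out after step 11
Initially T: 20, now '.': 29
Total burnt (originally-T cells now '.'): 19

Answer: 19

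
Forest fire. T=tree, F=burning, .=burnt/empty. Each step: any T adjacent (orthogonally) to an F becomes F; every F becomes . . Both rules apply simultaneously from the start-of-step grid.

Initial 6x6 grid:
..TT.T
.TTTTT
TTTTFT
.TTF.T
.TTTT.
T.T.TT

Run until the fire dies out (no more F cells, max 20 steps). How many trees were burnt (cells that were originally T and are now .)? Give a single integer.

Answer: 23

Derivation:
Step 1: +5 fires, +2 burnt (F count now 5)
Step 2: +7 fires, +5 burnt (F count now 7)
Step 3: +7 fires, +7 burnt (F count now 7)
Step 4: +4 fires, +7 burnt (F count now 4)
Step 5: +0 fires, +4 burnt (F count now 0)
Fire out after step 5
Initially T: 24, now '.': 35
Total burnt (originally-T cells now '.'): 23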